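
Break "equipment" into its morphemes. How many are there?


Word: "equipment"
Morphemes: equip / -ment
Each morpheme carries meaning
= 2 morphemes


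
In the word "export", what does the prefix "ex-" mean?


Prefix: ex-
As in: export -> ex- + port
Meaning = out / former


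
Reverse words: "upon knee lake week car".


Original: "upon knee lake week car"
Words (1..n): upon | knee | lake | week | car
Reversed (n..1): car | week | lake | knee | upon
Result = "car week lake knee upon"


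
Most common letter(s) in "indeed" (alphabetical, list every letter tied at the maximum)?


Word: "indeed"
Letter counts:
  'd': 2
  'e': 2
  'i': 1
  'n': 1
Maximum count = 2
Most frequent = 'd', 'e' (2 times each)


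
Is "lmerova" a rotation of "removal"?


Word: "removal", Candidate: "lmerova"
Method: check if candidate is substring of word+word
"removalremoval" contains "lmerova"? No
Is rotation = No


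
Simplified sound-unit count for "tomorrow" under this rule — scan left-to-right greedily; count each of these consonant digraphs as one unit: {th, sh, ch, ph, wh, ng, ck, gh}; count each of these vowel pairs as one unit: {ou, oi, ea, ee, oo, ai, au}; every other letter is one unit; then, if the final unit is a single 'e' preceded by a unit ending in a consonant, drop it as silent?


Word: "tomorrow" (8 letters)
Left-to-right scan:
  (1) 't' (letter)
  (2) 'o' (letter)
  (3) 'm' (letter)
  (4) 'o' (letter)
  (5) 'r' (letter)
  (6) 'r' (letter)
  (7) 'o' (letter)
  (8) 'w' (letter)
Units from scan: 8
Sound units = 8 units


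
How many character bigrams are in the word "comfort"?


Word: "comfort" (length 7)
Number of 2-grams = length - 2 + 1 = 7 - 2 + 1
= 6


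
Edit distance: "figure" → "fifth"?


Word 1: "figure" (length 6)
Word 2: "fifth" (length 5)
One optimal edit sequence (insert/delete/substitute each cost 1):
  1. keep 'f'
  2. keep 'i'
  3. delete 'g'  (+1)
  4. substitute 'u' -> 'f'  (+1)
  5. substitute 'r' -> 't'  (+1)
  6. substitute 'e' -> 'h'  (+1)
Total edit operations: 4
Edit distance = 4


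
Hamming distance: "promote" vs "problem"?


Comparing character by character (same length = 7):
  Pos 0: 'p' vs 'p' =
  Pos 1: 'r' vs 'r' =
  Pos 2: 'o' vs 'o' =
  Pos 3: 'm' vs 'b' !=
  Pos 4: 'o' vs 'l' !=
  Pos 5: 't' vs 'e' !=
  Pos 6: 'e' vs 'm' !=
Hamming distance = 4


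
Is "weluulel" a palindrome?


Word: "weluulel"
Reversed: "leluulew"
Forward == Backward? weluulel != leluulew
Palindrome = No


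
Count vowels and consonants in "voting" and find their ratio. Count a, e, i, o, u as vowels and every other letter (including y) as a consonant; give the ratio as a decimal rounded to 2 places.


Word: "voting"
Vowels (a,e,i,o,u): 2
Consonants: 4
Ratio = 2/4
= 0.50


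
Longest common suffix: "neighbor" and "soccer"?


Word 1: "neighbor"
Word 2: "soccer"
Comparing from end:
  Pos -1: 'r' == 'r'
  Pos -2: 'o' != 'e' (stop)
LCS = "r" (length 1)


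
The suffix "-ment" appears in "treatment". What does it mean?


Suffix: -ment
Example: treatment = treat + -ment
Meaning = result of action


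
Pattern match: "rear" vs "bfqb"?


Pattern of "rear": [0, 1, 2, 0]
Pattern of "bfqb": [0, 1, 2, 0]
Patterns match
Same pattern = Yes


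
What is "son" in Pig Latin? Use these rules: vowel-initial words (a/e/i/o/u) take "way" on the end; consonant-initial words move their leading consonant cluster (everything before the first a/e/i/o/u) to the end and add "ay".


Word: "son"
Starts with consonant(s) → move to end, add 'ay'
Consonant cluster: "s"
Pig Latin = "onsay"


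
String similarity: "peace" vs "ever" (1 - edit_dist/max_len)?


Word 1: "peace" (length 5)
Word 2: "ever" (length 4)
One optimal edit sequence:
  1. delete 'p'  (+1)
  2. keep 'e'
  3. substitute 'a' -> 'v'  (+1)
  4. substitute 'c' -> 'e'  (+1)
  5. substitute 'e' -> 'r'  (+1)
Edit distance = 4
Max length = max(5, 4) = 5
Similarity = 1 - 4/5
= 0.2000


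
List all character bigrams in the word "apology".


Word: "apology" (length 7)
Number of bigrams = 7 - 2 + 1 = 6
  Position 0: "ap"
  Position 1: "po"
  Position 2: "ol"
  Position 3: "lo"
  Position 4: "og"
  Position 5: "gy"
Bigrams = "ap", "po", "ol", "lo", "og", "gy"


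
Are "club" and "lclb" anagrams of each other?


Word 1: "club" → sorted: bclu
Word 2: "lclb" → sorted: bcll
Same letters? bclu != bcll
Anagram = No


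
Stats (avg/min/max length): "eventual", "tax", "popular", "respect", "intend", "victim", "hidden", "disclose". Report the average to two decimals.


Lengths: "eventual"=8, "tax"=3, "popular"=7, "respect"=7, "intend"=6, "victim"=6, "hidden"=6, "disclose"=8
Sum = 51, Count = 8
Average = 51/8 = 6.38
= avg=6.38, min=3, max=8


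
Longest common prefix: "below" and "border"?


Word 1: "below"
Word 2: "border"
Comparing from start:
  Pos 0: 'b' == 'b'
  Pos 1: 'e' != 'o' (stop)
LCP = "b" (length 1)


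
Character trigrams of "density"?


Word: "density" (length 7)
Number of trigrams = 7 - 3 + 1 = 5
  Position 0: "den"
  Position 1: "ens"
  Position 2: "nsi"
  Position 3: "sit"
  Position 4: "ity"
Trigrams = "den", "ens", "nsi", "sit", "ity"


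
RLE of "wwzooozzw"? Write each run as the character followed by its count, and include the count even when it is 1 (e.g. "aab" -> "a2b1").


String: "wwzooozzw"
Scanning for consecutive runs:
  'w' x 2
  'z' x 1
  'o' x 3
  'z' x 2
  'w' x 1
RLE = "w2z1o3z2w1"


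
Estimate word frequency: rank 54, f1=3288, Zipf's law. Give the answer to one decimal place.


Zipf's law: f(r) = f(1) / r
f(1) = 3288
f(54) = 3288 / 54
= 60.9 occurrences


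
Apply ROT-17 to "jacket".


Word: "jacket"
Shift: 17
Each letter → (letter + shift) mod 26:
  'j' (9) + 17 = 0 → 'a'
  'a' (0) + 17 = 17 → 'r'
  'c' (2) + 17 = 19 → 't'
  'k' (10) + 17 = 1 → 'b'
  'e' (4) + 17 = 21 → 'v'
  't' (19) + 17 = 10 → 'k'
Result = "artbvk"


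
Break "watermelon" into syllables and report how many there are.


Word: "watermelon"
Syllable breakdown: wa | ter | mel | on
Counting: 4 parts
= 4 syllables


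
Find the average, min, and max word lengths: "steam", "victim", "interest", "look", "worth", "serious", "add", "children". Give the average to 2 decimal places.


Lengths: "steam"=5, "victim"=6, "interest"=8, "look"=4, "worth"=5, "serious"=7, "add"=3, "children"=8
Sum = 46, Count = 8
Average = 46/8 = 5.75
= avg=5.75, min=3, max=8


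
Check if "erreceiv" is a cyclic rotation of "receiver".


Word: "receiver", Candidate: "erreceiv"
Method: check if candidate is substring of word+word
"receiverreceiver" contains "erreceiv"? Yes
Is rotation = Yes


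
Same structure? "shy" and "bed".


Pattern of "shy": [0, 1, 2]
Pattern of "bed": [0, 1, 2]
Patterns match
Same pattern = Yes


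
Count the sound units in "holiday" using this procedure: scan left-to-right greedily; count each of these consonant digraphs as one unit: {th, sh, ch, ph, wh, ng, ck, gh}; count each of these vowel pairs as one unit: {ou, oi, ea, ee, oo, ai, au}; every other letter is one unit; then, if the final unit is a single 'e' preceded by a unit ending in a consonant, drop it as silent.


Word: "holiday" (7 letters)
Left-to-right scan:
  [1] 'h' (letter)
  [2] 'o' (letter)
  [3] 'l' (letter)
  [4] 'i' (letter)
  [5] 'd' (letter)
  [6] 'a' (letter)
  [7] 'y' (letter)
Units from scan: 7
Sound units = 7 units


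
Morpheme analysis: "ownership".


Word: "ownership"
Morphemes: own | -er | -ship
Each morpheme carries meaning
= 3 morphemes


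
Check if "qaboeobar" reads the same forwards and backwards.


Word: "qaboeobar"
Reversed: "raboeobaq"
Forward == Backward? qaboeobar != raboeobaq
Palindrome = No


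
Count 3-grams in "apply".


Word: "apply" (length 5)
Number of 3-grams = length - 3 + 1 = 5 - 3 + 1
= 3


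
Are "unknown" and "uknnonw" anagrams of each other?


Word 1: "unknown" → sorted: knnnouw
Word 2: "uknnonw" → sorted: knnnouw
Same letters? knnnouw == knnnouw
Anagram = Yes


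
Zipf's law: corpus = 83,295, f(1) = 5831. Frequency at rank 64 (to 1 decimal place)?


Zipf's law: f(r) = f(1) / r
f(1) = 5831
f(64) = 5831 / 64
= 91.1 occurrences


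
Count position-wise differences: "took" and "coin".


Comparing character by character (same length = 4):
  Pos 0: 't' vs 'c' !=
  Pos 1: 'o' vs 'o' =
  Pos 2: 'o' vs 'i' !=
  Pos 3: 'k' vs 'n' !=
Hamming distance = 3


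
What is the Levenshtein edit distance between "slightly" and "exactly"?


Word 1: "slightly" (length 8)
Word 2: "exactly" (length 7)
One optimal edit sequence (insert/delete/substitute each cost 1):
  1. delete 's'  (+1)
  2. substitute 'l' -> 'e'  (+1)
  3. substitute 'i' -> 'x'  (+1)
  4. substitute 'g' -> 'a'  (+1)
  5. substitute 'h' -> 'c'  (+1)
  6. keep 't'
  7. keep 'l'
  8. keep 'y'
Total edit operations: 5
Edit distance = 5


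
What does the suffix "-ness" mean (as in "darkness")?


Suffix: -ness
As in: darkness -> dark + -ness
Meaning = state of being


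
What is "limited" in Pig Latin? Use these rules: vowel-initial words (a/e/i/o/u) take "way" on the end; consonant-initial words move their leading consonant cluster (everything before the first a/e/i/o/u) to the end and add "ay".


Word: "limited"
Starts with consonant(s) → move to end, add 'ay'
Consonant cluster: "l"
Pig Latin = "imitedlay"


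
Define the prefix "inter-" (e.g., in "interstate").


Prefix: inter-
Example: interstate = inter- + state
Meaning = between


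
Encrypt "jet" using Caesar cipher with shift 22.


Word: "jet"
Shift: 22
Each letter → (letter + shift) mod 26:
  'j' (9) + 22 = 5 → 'f'
  'e' (4) + 22 = 0 → 'a'
  't' (19) + 22 = 15 → 'p'
Result = "fap"


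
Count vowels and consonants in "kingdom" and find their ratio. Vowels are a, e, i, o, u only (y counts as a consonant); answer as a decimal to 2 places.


Word: "kingdom"
Vowels (a,e,i,o,u): 2
Consonants: 5
Ratio = 2/5
= 0.40


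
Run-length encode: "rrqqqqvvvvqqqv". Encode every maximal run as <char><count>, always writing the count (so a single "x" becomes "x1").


String: "rrqqqqvvvvqqqv"
Scanning for consecutive runs:
  'r' x 2
  'q' x 4
  'v' x 4
  'q' x 3
  'v' x 1
RLE = "r2q4v4q3v1"


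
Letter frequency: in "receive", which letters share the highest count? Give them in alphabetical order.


Word: "receive"
Letter counts:
  'c': 1
  'e': 3
  'i': 1
  'r': 1
  'v': 1
Maximum count = 3
Most frequent = 'e' (3 times each)


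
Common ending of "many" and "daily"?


Word 1: "many"
Word 2: "daily"
Comparing from end:
  Pos -1: 'y' == 'y'
  Pos -2: 'n' != 'l' (stop)
LCS = "y" (length 1)


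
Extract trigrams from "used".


Word: "used" (length 4)
Number of trigrams = 4 - 3 + 1 = 2
  Position 0: "use"
  Position 1: "sed"
Trigrams = "use", "sed"


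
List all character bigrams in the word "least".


Word: "least" (length 5)
Number of bigrams = 5 - 2 + 1 = 4
  Position 0: "le"
  Position 1: "ea"
  Position 2: "as"
  Position 3: "st"
Bigrams = "le", "ea", "as", "st"


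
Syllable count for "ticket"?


Word: "ticket"
Syllable breakdown: tick-et
Counting: 2 parts
= 2 syllables


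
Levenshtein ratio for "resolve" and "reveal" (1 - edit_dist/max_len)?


Word 1: "resolve" (length 7)
Word 2: "reveal" (length 6)
One optimal edit sequence:
  1. keep 'r'
  2. keep 'e'
  3. delete 's'  (+1)
  4. substitute 'o' -> 'v'  (+1)
  5. substitute 'l' -> 'e'  (+1)
  6. substitute 'v' -> 'a'  (+1)
  7. substitute 'e' -> 'l'  (+1)
Edit distance = 5
Max length = max(7, 6) = 7
Similarity = 1 - 5/7
= 0.2857


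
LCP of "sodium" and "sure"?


Word 1: "sodium"
Word 2: "sure"
Comparing from start:
  Pos 0: 's' == 's'
  Pos 1: 'o' != 'u' (stop)
LCP = "s" (length 1)


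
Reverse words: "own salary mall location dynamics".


Original: "own salary mall location dynamics"
Words (1..n): own | salary | mall | location | dynamics
Reversed (n..1): dynamics | location | mall | salary | own
Result = "dynamics location mall salary own"


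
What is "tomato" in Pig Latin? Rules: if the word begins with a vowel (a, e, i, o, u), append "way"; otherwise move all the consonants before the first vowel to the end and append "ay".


Word: "tomato"
Starts with consonant(s) → move to end, add 'ay'
Consonant cluster: "t"
Pig Latin = "omatotay"


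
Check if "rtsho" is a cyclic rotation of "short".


Word: "short", Candidate: "rtsho"
Method: check if candidate is substring of word+word
"shortshort" contains "rtsho"? Yes
Is rotation = Yes


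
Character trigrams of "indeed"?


Word: "indeed" (length 6)
Number of trigrams = 6 - 3 + 1 = 4
  Position 0: "ind"
  Position 1: "nde"
  Position 2: "dee"
  Position 3: "eed"
Trigrams = "ind", "nde", "dee", "eed"


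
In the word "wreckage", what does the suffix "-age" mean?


Suffix: -age
Example: wreckage (wreck + -age)
Meaning = result / collection


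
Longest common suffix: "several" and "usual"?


Word 1: "several"
Word 2: "usual"
Comparing from end:
  Pos -1: 'l' == 'l'
  Pos -2: 'a' == 'a'
  Pos -3: 'r' != 'u' (stop)
LCS = "al" (length 2)


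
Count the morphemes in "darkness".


Word: "darkness"
Morphemes: dark + -ness
Each morpheme carries meaning
= 2 morphemes


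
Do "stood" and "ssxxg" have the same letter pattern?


Pattern of "stood": [0, 1, 2, 2, 3]
Pattern of "ssxxg": [0, 0, 1, 1, 2]
Patterns do not match
Same pattern = No


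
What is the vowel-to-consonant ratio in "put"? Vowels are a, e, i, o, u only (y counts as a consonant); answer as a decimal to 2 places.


Word: "put"
Vowels (a,e,i,o,u): 1
Consonants: 2
Ratio = 1/2
= 0.50


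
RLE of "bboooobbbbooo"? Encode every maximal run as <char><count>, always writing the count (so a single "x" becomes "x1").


String: "bboooobbbbooo"
Scanning for consecutive runs:
  'b' x 2
  'o' x 4
  'b' x 4
  'o' x 3
RLE = "b2o4b4o3"


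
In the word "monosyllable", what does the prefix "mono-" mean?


Prefix: mono-
Example: monosyllable = mono- + syllable
Meaning = one


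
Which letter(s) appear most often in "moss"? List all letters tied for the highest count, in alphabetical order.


Word: "moss"
Letter counts:
  'm': 1
  'o': 1
  's': 2
Maximum count = 2
Most frequent = 's' (2 times each)


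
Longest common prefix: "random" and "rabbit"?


Word 1: "random"
Word 2: "rabbit"
Comparing from start:
  Pos 0: 'r' == 'r'
  Pos 1: 'a' == 'a'
  Pos 2: 'n' != 'b' (stop)
LCP = "ra" (length 2)


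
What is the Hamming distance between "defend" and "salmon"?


Comparing character by character (same length = 6):
  Pos 0: 'd' vs 's' !=
  Pos 1: 'e' vs 'a' !=
  Pos 2: 'f' vs 'l' !=
  Pos 3: 'e' vs 'm' !=
  Pos 4: 'n' vs 'o' !=
  Pos 5: 'd' vs 'n' !=
Hamming distance = 6


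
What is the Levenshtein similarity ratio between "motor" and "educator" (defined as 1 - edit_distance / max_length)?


Word 1: "motor" (length 5)
Word 2: "educator" (length 8)
One optimal edit sequence:
  1. insert 'e'  (+1)
  2. insert 'd'  (+1)
  3. insert 'u'  (+1)
  4. substitute 'm' -> 'c'  (+1)
  5. substitute 'o' -> 'a'  (+1)
  6. keep 't'
  7. keep 'o'
  8. keep 'r'
Edit distance = 5
Max length = max(5, 8) = 8
Similarity = 1 - 5/8
= 0.3750


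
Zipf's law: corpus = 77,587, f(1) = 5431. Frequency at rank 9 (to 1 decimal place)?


Zipf's law: f(r) = f(1) / r
f(1) = 5431
f(9) = 5431 / 9
= 603.4 occurrences


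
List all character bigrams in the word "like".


Word: "like" (length 4)
Number of bigrams = 4 - 2 + 1 = 3
  Position 0: "li"
  Position 1: "ik"
  Position 2: "ke"
Bigrams = "li", "ik", "ke"


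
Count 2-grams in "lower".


Word: "lower" (length 5)
Number of 2-grams = length - 2 + 1 = 5 - 2 + 1
= 4


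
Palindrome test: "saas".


Word: "saas"
Reversed: "saas"
Forward == Backward? saas == saas
Palindrome = Yes


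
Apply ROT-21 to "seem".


Word: "seem"
Shift: 21
Each letter → (letter + shift) mod 26:
  's' (18) + 21 = 13 → 'n'
  'e' (4) + 21 = 25 → 'z'
  'e' (4) + 21 = 25 → 'z'
  'm' (12) + 21 = 7 → 'h'
Result = "nzzh"


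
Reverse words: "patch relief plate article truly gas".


Original: "patch relief plate article truly gas"
Words (1..n): patch | relief | plate | article | truly | gas
Reversed (n..1): gas | truly | article | plate | relief | patch
Result = "gas truly article plate relief patch"


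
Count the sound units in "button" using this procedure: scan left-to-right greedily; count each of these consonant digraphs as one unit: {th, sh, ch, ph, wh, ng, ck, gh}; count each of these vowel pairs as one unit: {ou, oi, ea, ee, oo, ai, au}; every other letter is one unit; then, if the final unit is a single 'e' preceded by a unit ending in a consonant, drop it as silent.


Word: "button" (6 letters)
Left-to-right scan:
  (1) 'b' (letter)
  (2) 'u' (letter)
  (3) 't' (letter)
  (4) 't' (letter)
  (5) 'o' (letter)
  (6) 'n' (letter)
Units from scan: 6
Sound units = 6 units


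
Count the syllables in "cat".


Word: "cat"
Syllable breakdown: cat
Counting: 1 part
= 1 syllable


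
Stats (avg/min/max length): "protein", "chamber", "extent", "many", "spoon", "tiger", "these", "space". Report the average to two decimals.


Lengths: "protein"=7, "chamber"=7, "extent"=6, "many"=4, "spoon"=5, "tiger"=5, "these"=5, "space"=5
Sum = 44, Count = 8
Average = 44/8 = 5.50
= avg=5.50, min=4, max=7


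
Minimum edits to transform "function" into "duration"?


Word 1: "function" (length 8)
Word 2: "duration" (length 8)
One optimal edit sequence (insert/delete/substitute each cost 1):
  1. substitute 'f' -> 'd'  (+1)
  2. keep 'u'
  3. substitute 'n' -> 'r'  (+1)
  4. substitute 'c' -> 'a'  (+1)
  5. keep 't'
  6. keep 'i'
  7. keep 'o'
  8. keep 'n'
Total edit operations: 3
Edit distance = 3


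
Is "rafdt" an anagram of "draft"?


Word 1: "draft" → sorted: adfrt
Word 2: "rafdt" → sorted: adfrt
Same letters? adfrt == adfrt
Anagram = Yes


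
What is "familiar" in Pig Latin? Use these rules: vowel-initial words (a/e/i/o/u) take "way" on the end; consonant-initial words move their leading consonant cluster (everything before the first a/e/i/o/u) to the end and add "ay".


Word: "familiar"
Starts with consonant(s) → move to end, add 'ay'
Consonant cluster: "f"
Pig Latin = "amiliarfay"


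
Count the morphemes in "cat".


Word: "cat"
Morphemes: cat
Each morpheme carries meaning
= 1 morpheme


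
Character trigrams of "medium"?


Word: "medium" (length 6)
Number of trigrams = 6 - 3 + 1 = 4
  Position 0: "med"
  Position 1: "edi"
  Position 2: "diu"
  Position 3: "ium"
Trigrams = "med", "edi", "diu", "ium"


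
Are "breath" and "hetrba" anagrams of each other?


Word 1: "breath" → sorted: abehrt
Word 2: "hetrba" → sorted: abehrt
Same letters? abehrt == abehrt
Anagram = Yes


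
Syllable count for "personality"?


Word: "personality"
Syllable breakdown: per | son | al | i | ty
Counting: 5 parts
= 5 syllables


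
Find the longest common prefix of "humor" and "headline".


Word 1: "humor"
Word 2: "headline"
Comparing from start:
  Pos 0: 'h' == 'h'
  Pos 1: 'u' != 'e' (stop)
LCP = "h" (length 1)


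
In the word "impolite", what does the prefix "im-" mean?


Prefix: im-
Example: impolite (im- + polite)
Meaning = not / into


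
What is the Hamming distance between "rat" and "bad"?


Comparing character by character (same length = 3):
  Pos 0: 'r' vs 'b' !=
  Pos 1: 'a' vs 'a' =
  Pos 2: 't' vs 'd' !=
Hamming distance = 2


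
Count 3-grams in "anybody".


Word: "anybody" (length 7)
Number of 3-grams = length - 3 + 1 = 7 - 3 + 1
= 5


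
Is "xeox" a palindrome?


Word: "xeox"
Reversed: "xoex"
Forward == Backward? xeox != xoex
Palindrome = No


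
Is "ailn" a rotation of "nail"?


Word: "nail", Candidate: "ailn"
Method: check if candidate is substring of word+word
"nailnail" contains "ailn"? Yes
Is rotation = Yes


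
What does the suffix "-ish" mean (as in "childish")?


Suffix: -ish
Example: childish (child + -ish)
Meaning = somewhat / having the qualities of


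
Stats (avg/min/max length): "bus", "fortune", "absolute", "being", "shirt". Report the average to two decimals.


Lengths: "bus"=3, "fortune"=7, "absolute"=8, "being"=5, "shirt"=5
Sum = 28, Count = 5
Average = 28/5 = 5.60
= avg=5.60, min=3, max=8


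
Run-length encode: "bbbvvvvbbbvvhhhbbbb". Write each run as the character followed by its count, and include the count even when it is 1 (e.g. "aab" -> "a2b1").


String: "bbbvvvvbbbvvhhhbbbb"
Scanning for consecutive runs:
  'b' x 3
  'v' x 4
  'b' x 3
  'v' x 2
  'h' x 3
  'b' x 4
RLE = "b3v4b3v2h3b4"


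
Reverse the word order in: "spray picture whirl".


Original: "spray picture whirl"
Words (1..n): spray | picture | whirl
Reversed (n..1): whirl | picture | spray
Result = "whirl picture spray"


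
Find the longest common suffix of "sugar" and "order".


Word 1: "sugar"
Word 2: "order"
Comparing from end:
  Pos -1: 'r' == 'r'
  Pos -2: 'a' != 'e' (stop)
LCS = "r" (length 1)


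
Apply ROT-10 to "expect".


Word: "expect"
Shift: 10
Each letter → (letter + shift) mod 26:
  'e' (4) + 10 = 14 → 'o'
  'x' (23) + 10 = 7 → 'h'
  'p' (15) + 10 = 25 → 'z'
  'e' (4) + 10 = 14 → 'o'
  'c' (2) + 10 = 12 → 'm'
  't' (19) + 10 = 3 → 'd'
Result = "ohzomd"


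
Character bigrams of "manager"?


Word: "manager" (length 7)
Number of bigrams = 7 - 2 + 1 = 6
  Position 0: "ma"
  Position 1: "an"
  Position 2: "na"
  Position 3: "ag"
  Position 4: "ge"
  Position 5: "er"
Bigrams = "ma", "an", "na", "ag", "ge", "er"


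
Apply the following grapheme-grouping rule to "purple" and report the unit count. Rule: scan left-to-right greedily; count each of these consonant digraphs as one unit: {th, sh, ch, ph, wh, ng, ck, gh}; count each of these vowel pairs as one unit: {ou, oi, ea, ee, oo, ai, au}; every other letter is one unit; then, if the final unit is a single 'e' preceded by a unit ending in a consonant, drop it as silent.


Word: "purple" (6 letters)
Left-to-right scan:
  (1) 'p' (letter)
  (2) 'u' (letter)
  (3) 'r' (letter)
  (4) 'p' (letter)
  (5) 'l' (letter)
  (6) 'e' (letter)
Units from scan: 6
Final unit is 'e' after a consonant -> drop as silent (-1)
Sound units = 5 units


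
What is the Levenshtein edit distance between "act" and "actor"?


Word 1: "act" (length 3)
Word 2: "actor" (length 5)
One optimal edit sequence (insert/delete/substitute each cost 1):
  1. keep 'a'
  2. keep 'c'
  3. keep 't'
  4. insert 'o'  (+1)
  5. insert 'r'  (+1)
Total edit operations: 2
Edit distance = 2


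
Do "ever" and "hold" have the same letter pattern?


Pattern of "ever": [0, 1, 0, 2]
Pattern of "hold": [0, 1, 2, 3]
Patterns do not match
Same pattern = No


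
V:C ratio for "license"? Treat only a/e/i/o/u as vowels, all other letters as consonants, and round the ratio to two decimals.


Word: "license"
Vowels (a,e,i,o,u): 3
Consonants: 4
Ratio = 3/4
= 0.75


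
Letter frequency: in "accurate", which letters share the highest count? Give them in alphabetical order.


Word: "accurate"
Letter counts:
  'a': 2
  'c': 2
  'e': 1
  'r': 1
  't': 1
  'u': 1
Maximum count = 2
Most frequent = 'a', 'c' (2 times each)


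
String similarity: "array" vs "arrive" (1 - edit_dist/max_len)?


Word 1: "array" (length 5)
Word 2: "arrive" (length 6)
One optimal edit sequence:
  1. keep 'a'
  2. keep 'r'
  3. keep 'r'
  4. insert 'i'  (+1)
  5. substitute 'a' -> 'v'  (+1)
  6. substitute 'y' -> 'e'  (+1)
Edit distance = 3
Max length = max(5, 6) = 6
Similarity = 1 - 3/6
= 0.5000


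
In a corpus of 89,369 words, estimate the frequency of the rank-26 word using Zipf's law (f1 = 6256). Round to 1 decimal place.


Zipf's law: f(r) = f(1) / r
f(1) = 6256
f(26) = 6256 / 26
= 240.6 occurrences


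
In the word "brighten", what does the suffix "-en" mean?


Suffix: -en
As in: brighten -> bright + -en
Meaning = to make / become


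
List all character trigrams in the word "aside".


Word: "aside" (length 5)
Number of trigrams = 5 - 3 + 1 = 3
  Position 0: "asi"
  Position 1: "sid"
  Position 2: "ide"
Trigrams = "asi", "sid", "ide"


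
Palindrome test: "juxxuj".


Word: "juxxuj"
Reversed: "juxxuj"
Forward == Backward? juxxuj == juxxuj
Palindrome = Yes


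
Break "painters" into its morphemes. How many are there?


Word: "painters"
Morphemes: paint | -er | -s
Each morpheme carries meaning
= 3 morphemes


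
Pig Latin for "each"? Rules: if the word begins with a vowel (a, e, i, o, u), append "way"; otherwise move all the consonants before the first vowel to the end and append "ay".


Word: "each"
Starts with vowel → add 'way'
Pig Latin = "eachway"


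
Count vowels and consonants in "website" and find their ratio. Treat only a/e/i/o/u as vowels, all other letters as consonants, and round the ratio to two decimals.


Word: "website"
Vowels (a,e,i,o,u): 3
Consonants: 4
Ratio = 3/4
= 0.75


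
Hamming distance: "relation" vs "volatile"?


Comparing character by character (same length = 8):
  Pos 0: 'r' vs 'v' !=
  Pos 1: 'e' vs 'o' !=
  Pos 2: 'l' vs 'l' =
  Pos 3: 'a' vs 'a' =
  Pos 4: 't' vs 't' =
  Pos 5: 'i' vs 'i' =
  Pos 6: 'o' vs 'l' !=
  Pos 7: 'n' vs 'e' !=
Hamming distance = 4


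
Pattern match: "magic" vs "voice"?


Pattern of "magic": [0, 1, 2, 3, 4]
Pattern of "voice": [0, 1, 2, 3, 4]
Patterns match
Same pattern = Yes


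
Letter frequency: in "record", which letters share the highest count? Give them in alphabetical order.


Word: "record"
Letter counts:
  'c': 1
  'd': 1
  'e': 1
  'o': 1
  'r': 2
Maximum count = 2
Most frequent = 'r' (2 times each)


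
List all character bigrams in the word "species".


Word: "species" (length 7)
Number of bigrams = 7 - 2 + 1 = 6
  Position 0: "sp"
  Position 1: "pe"
  Position 2: "ec"
  Position 3: "ci"
  Position 4: "ie"
  Position 5: "es"
Bigrams = "sp", "pe", "ec", "ci", "ie", "es"


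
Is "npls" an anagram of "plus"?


Word 1: "plus" → sorted: lpsu
Word 2: "npls" → sorted: lnps
Same letters? lpsu != lnps
Anagram = No


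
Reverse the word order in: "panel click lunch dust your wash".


Original: "panel click lunch dust your wash"
Words (1..n): panel | click | lunch | dust | your | wash
Reversed (n..1): wash | your | dust | lunch | click | panel
Result = "wash your dust lunch click panel"


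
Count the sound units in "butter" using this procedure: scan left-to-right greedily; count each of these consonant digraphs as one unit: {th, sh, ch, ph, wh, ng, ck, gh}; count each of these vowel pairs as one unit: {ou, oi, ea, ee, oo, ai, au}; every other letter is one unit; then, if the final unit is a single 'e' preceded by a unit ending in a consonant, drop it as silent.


Word: "butter" (6 letters)
Left-to-right scan:
  [1] 'b' (letter)
  [2] 'u' (letter)
  [3] 't' (letter)
  [4] 't' (letter)
  [5] 'e' (letter)
  [6] 'r' (letter)
Units from scan: 6
Sound units = 6 units


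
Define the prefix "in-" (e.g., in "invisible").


Prefix: in-
Example: invisible (in- + visible)
Meaning = not / into


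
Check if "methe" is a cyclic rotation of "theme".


Word: "theme", Candidate: "methe"
Method: check if candidate is substring of word+word
"themetheme" contains "methe"? Yes
Is rotation = Yes


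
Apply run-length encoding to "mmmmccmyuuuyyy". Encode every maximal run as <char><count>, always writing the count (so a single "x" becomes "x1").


String: "mmmmccmyuuuyyy"
Scanning for consecutive runs:
  'm' x 4
  'c' x 2
  'm' x 1
  'y' x 1
  'u' x 3
  'y' x 3
RLE = "m4c2m1y1u3y3"


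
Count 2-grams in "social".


Word: "social" (length 6)
Number of 2-grams = length - 2 + 1 = 6 - 2 + 1
= 5


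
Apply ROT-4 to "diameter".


Word: "diameter"
Shift: 4
Each letter → (letter + shift) mod 26:
  'd' (3) + 4 = 7 → 'h'
  'i' (8) + 4 = 12 → 'm'
  'a' (0) + 4 = 4 → 'e'
  'm' (12) + 4 = 16 → 'q'
  'e' (4) + 4 = 8 → 'i'
  't' (19) + 4 = 23 → 'x'
  'e' (4) + 4 = 8 → 'i'
  'r' (17) + 4 = 21 → 'v'
Result = "hmeqixiv"


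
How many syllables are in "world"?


Word: "world"
Syllable breakdown: world
Counting: 1 part
= 1 syllable


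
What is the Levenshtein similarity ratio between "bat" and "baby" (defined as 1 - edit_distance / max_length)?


Word 1: "bat" (length 3)
Word 2: "baby" (length 4)
One optimal edit sequence:
  1. keep 'b'
  2. keep 'a'
  3. insert 'b'  (+1)
  4. substitute 't' -> 'y'  (+1)
Edit distance = 2
Max length = max(3, 4) = 4
Similarity = 1 - 2/4
= 0.5000


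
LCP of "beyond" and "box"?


Word 1: "beyond"
Word 2: "box"
Comparing from start:
  Pos 0: 'b' == 'b'
  Pos 1: 'e' != 'o' (stop)
LCP = "b" (length 1)


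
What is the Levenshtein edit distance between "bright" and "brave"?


Word 1: "bright" (length 6)
Word 2: "brave" (length 5)
One optimal edit sequence (insert/delete/substitute each cost 1):
  1. keep 'b'
  2. keep 'r'
  3. delete 'i'  (+1)
  4. substitute 'g' -> 'a'  (+1)
  5. substitute 'h' -> 'v'  (+1)
  6. substitute 't' -> 'e'  (+1)
Total edit operations: 4
Edit distance = 4


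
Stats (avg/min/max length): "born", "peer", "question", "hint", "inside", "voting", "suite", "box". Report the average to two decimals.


Lengths: "born"=4, "peer"=4, "question"=8, "hint"=4, "inside"=6, "voting"=6, "suite"=5, "box"=3
Sum = 40, Count = 8
Average = 40/8 = 5.00
= avg=5.00, min=3, max=8


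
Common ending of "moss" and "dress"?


Word 1: "moss"
Word 2: "dress"
Comparing from end:
  Pos -1: 's' == 's'
  Pos -2: 's' == 's'
  Pos -3: 'o' != 'e' (stop)
LCS = "ss" (length 2)


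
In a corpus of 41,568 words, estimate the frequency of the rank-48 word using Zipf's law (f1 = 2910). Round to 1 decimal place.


Zipf's law: f(r) = f(1) / r
f(1) = 2910
f(48) = 2910 / 48
= 60.6 occurrences


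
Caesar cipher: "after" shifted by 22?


Word: "after"
Shift: 22
Each letter → (letter + shift) mod 26:
  'a' (0) + 22 = 22 → 'w'
  'f' (5) + 22 = 1 → 'b'
  't' (19) + 22 = 15 → 'p'
  'e' (4) + 22 = 0 → 'a'
  'r' (17) + 22 = 13 → 'n'
Result = "wbpan"


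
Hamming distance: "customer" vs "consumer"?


Comparing character by character (same length = 8):
  Pos 0: 'c' vs 'c' =
  Pos 1: 'u' vs 'o' !=
  Pos 2: 's' vs 'n' !=
  Pos 3: 't' vs 's' !=
  Pos 4: 'o' vs 'u' !=
  Pos 5: 'm' vs 'm' =
  Pos 6: 'e' vs 'e' =
  Pos 7: 'r' vs 'r' =
Hamming distance = 4


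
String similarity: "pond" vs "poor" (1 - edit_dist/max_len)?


Word 1: "pond" (length 4)
Word 2: "poor" (length 4)
One optimal edit sequence:
  1. keep 'p'
  2. keep 'o'
  3. substitute 'n' -> 'o'  (+1)
  4. substitute 'd' -> 'r'  (+1)
Edit distance = 2
Max length = max(4, 4) = 4
Similarity = 1 - 2/4
= 0.5000


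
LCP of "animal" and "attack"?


Word 1: "animal"
Word 2: "attack"
Comparing from start:
  Pos 0: 'a' == 'a'
  Pos 1: 'n' != 't' (stop)
LCP = "a" (length 1)


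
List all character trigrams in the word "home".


Word: "home" (length 4)
Number of trigrams = 4 - 3 + 1 = 2
  Position 0: "hom"
  Position 1: "ome"
Trigrams = "hom", "ome"


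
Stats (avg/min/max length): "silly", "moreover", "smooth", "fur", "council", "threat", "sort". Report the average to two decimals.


Lengths: "silly"=5, "moreover"=8, "smooth"=6, "fur"=3, "council"=7, "threat"=6, "sort"=4
Sum = 39, Count = 7
Average = 39/7 = 5.57
= avg=5.57, min=3, max=8


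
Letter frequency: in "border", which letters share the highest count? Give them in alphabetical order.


Word: "border"
Letter counts:
  'b': 1
  'd': 1
  'e': 1
  'o': 1
  'r': 2
Maximum count = 2
Most frequent = 'r' (2 times each)


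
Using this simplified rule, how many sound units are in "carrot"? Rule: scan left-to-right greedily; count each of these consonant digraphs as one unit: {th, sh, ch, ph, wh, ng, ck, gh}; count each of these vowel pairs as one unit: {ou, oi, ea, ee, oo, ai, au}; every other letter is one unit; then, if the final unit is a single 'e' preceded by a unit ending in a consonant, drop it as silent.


Word: "carrot" (6 letters)
Left-to-right scan:
  1. 'c' (letter)
  2. 'a' (letter)
  3. 'r' (letter)
  4. 'r' (letter)
  5. 'o' (letter)
  6. 't' (letter)
Units from scan: 6
Sound units = 6 units


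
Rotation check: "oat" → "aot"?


Word: "oat", Candidate: "aot"
Method: check if candidate is substring of word+word
"oatoat" contains "aot"? No
Is rotation = No


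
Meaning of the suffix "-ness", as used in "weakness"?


Suffix: -ness
As in: weakness -> weak + -ness
Meaning = state of being


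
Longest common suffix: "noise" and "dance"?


Word 1: "noise"
Word 2: "dance"
Comparing from end:
  Pos -1: 'e' == 'e'
  Pos -2: 's' != 'c' (stop)
LCS = "e" (length 1)


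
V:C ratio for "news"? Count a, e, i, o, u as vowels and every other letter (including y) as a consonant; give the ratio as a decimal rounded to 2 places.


Word: "news"
Vowels (a,e,i,o,u): 1
Consonants: 3
Ratio = 1/3
= 0.33


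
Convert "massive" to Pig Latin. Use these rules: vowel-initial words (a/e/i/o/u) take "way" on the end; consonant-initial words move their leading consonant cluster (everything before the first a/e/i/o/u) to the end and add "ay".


Word: "massive"
Starts with consonant(s) → move to end, add 'ay'
Consonant cluster: "m"
Pig Latin = "assivemay"


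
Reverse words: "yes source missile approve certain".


Original: "yes source missile approve certain"
Words (1..n): yes | source | missile | approve | certain
Reversed (n..1): certain | approve | missile | source | yes
Result = "certain approve missile source yes"


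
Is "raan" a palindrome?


Word: "raan"
Reversed: "naar"
Forward == Backward? raan != naar
Palindrome = No


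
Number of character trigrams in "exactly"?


Word: "exactly" (length 7)
Number of 3-grams = length - 3 + 1 = 7 - 3 + 1
= 5


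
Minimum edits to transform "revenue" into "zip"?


Word 1: "revenue" (length 7)
Word 2: "zip" (length 3)
One optimal edit sequence (insert/delete/substitute each cost 1):
  1. delete 'r'  (+1)
  2. delete 'e'  (+1)
  3. delete 'v'  (+1)
  4. delete 'e'  (+1)
  5. substitute 'n' -> 'z'  (+1)
  6. substitute 'u' -> 'i'  (+1)
  7. substitute 'e' -> 'p'  (+1)
Total edit operations: 7
Edit distance = 7


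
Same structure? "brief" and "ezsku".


Pattern of "brief": [0, 1, 2, 3, 4]
Pattern of "ezsku": [0, 1, 2, 3, 4]
Patterns match
Same pattern = Yes


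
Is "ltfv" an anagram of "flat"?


Word 1: "flat" → sorted: aflt
Word 2: "ltfv" → sorted: fltv
Same letters? aflt != fltv
Anagram = No


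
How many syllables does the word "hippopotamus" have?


Word: "hippopotamus"
Syllable breakdown: hip-po-pot-a-mus
Counting: 5 parts
= 5 syllables


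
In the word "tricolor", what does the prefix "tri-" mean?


Prefix: tri-
Example: tricolor (tri- + color)
Meaning = three


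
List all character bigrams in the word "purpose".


Word: "purpose" (length 7)
Number of bigrams = 7 - 2 + 1 = 6
  Position 0: "pu"
  Position 1: "ur"
  Position 2: "rp"
  Position 3: "po"
  Position 4: "os"
  Position 5: "se"
Bigrams = "pu", "ur", "rp", "po", "os", "se"


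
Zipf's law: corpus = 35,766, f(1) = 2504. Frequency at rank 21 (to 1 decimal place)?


Zipf's law: f(r) = f(1) / r
f(1) = 2504
f(21) = 2504 / 21
= 119.2 occurrences


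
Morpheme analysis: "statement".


Word: "statement"
Morphemes: state / -ment
Each morpheme carries meaning
= 2 morphemes


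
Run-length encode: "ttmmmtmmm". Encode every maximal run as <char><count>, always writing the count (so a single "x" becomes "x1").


String: "ttmmmtmmm"
Scanning for consecutive runs:
  't' x 2
  'm' x 3
  't' x 1
  'm' x 3
RLE = "t2m3t1m3"


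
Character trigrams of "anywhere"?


Word: "anywhere" (length 8)
Number of trigrams = 8 - 3 + 1 = 6
  Position 0: "any"
  Position 1: "nyw"
  Position 2: "ywh"
  Position 3: "whe"
  Position 4: "her"
  Position 5: "ere"
Trigrams = "any", "nyw", "ywh", "whe", "her", "ere"


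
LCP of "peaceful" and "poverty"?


Word 1: "peaceful"
Word 2: "poverty"
Comparing from start:
  Pos 0: 'p' == 'p'
  Pos 1: 'e' != 'o' (stop)
LCP = "p" (length 1)


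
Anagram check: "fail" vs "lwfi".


Word 1: "fail" → sorted: afil
Word 2: "lwfi" → sorted: filw
Same letters? afil != filw
Anagram = No


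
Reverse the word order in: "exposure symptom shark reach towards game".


Original: "exposure symptom shark reach towards game"
Words (1..n): exposure | symptom | shark | reach | towards | game
Reversed (n..1): game | towards | reach | shark | symptom | exposure
Result = "game towards reach shark symptom exposure"


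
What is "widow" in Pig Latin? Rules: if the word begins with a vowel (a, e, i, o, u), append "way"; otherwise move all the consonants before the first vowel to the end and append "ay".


Word: "widow"
Starts with consonant(s) → move to end, add 'ay'
Consonant cluster: "w"
Pig Latin = "idowway"


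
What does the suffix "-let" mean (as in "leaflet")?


Suffix: -let
Example: leaflet (leaf + -let)
Meaning = small


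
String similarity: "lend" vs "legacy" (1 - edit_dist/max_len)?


Word 1: "lend" (length 4)
Word 2: "legacy" (length 6)
One optimal edit sequence:
  1. keep 'l'
  2. keep 'e'
  3. insert 'g'  (+1)
  4. insert 'a'  (+1)
  5. substitute 'n' -> 'c'  (+1)
  6. substitute 'd' -> 'y'  (+1)
Edit distance = 4
Max length = max(4, 6) = 6
Similarity = 1 - 4/6
= 0.3333


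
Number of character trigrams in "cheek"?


Word: "cheek" (length 5)
Number of 3-grams = length - 3 + 1 = 5 - 3 + 1
= 3


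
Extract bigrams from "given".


Word: "given" (length 5)
Number of bigrams = 5 - 2 + 1 = 4
  Position 0: "gi"
  Position 1: "iv"
  Position 2: "ve"
  Position 3: "en"
Bigrams = "gi", "iv", "ve", "en"


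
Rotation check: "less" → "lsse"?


Word: "less", Candidate: "lsse"
Method: check if candidate is substring of word+word
"lessless" contains "lsse"? No
Is rotation = No


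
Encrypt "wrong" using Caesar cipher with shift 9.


Word: "wrong"
Shift: 9
Each letter → (letter + shift) mod 26:
  'w' (22) + 9 = 5 → 'f'
  'r' (17) + 9 = 0 → 'a'
  'o' (14) + 9 = 23 → 'x'
  'n' (13) + 9 = 22 → 'w'
  'g' (6) + 9 = 15 → 'p'
Result = "faxwp"


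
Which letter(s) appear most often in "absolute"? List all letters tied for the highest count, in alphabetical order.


Word: "absolute"
Letter counts:
  'a': 1
  'b': 1
  'e': 1
  'l': 1
  'o': 1
  's': 1
  't': 1
  'u': 1
Maximum count = 1
Most frequent = 'a', 'b', 'e', 'l', 'o', 's', 't', 'u' (1 time each)


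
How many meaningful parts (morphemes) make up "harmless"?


Word: "harmless"
Morphemes: harm | -less
Each morpheme carries meaning
= 2 morphemes


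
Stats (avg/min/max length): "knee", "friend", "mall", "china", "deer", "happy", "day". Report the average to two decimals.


Lengths: "knee"=4, "friend"=6, "mall"=4, "china"=5, "deer"=4, "happy"=5, "day"=3
Sum = 31, Count = 7
Average = 31/7 = 4.43
= avg=4.43, min=3, max=6


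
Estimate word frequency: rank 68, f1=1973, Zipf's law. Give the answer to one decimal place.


Zipf's law: f(r) = f(1) / r
f(1) = 1973
f(68) = 1973 / 68
= 29.0 occurrences


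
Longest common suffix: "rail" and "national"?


Word 1: "rail"
Word 2: "national"
Comparing from end:
  Pos -1: 'l' == 'l'
  Pos -2: 'i' != 'a' (stop)
LCS = "l" (length 1)


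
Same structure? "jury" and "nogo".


Pattern of "jury": [0, 1, 2, 3]
Pattern of "nogo": [0, 1, 2, 1]
Patterns do not match
Same pattern = No


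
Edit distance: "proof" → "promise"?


Word 1: "proof" (length 5)
Word 2: "promise" (length 7)
One optimal edit sequence (insert/delete/substitute each cost 1):
  1. keep 'p'
  2. keep 'r'
  3. keep 'o'
  4. insert 'm'  (+1)
  5. insert 'i'  (+1)
  6. substitute 'o' -> 's'  (+1)
  7. substitute 'f' -> 'e'  (+1)
Total edit operations: 4
Edit distance = 4
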